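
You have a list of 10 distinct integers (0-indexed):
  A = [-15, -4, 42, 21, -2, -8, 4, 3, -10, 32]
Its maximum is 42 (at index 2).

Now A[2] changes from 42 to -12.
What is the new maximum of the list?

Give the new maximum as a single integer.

Answer: 32

Derivation:
Old max = 42 (at index 2)
Change: A[2] 42 -> -12
Changed element WAS the max -> may need rescan.
  Max of remaining elements: 32
  New max = max(-12, 32) = 32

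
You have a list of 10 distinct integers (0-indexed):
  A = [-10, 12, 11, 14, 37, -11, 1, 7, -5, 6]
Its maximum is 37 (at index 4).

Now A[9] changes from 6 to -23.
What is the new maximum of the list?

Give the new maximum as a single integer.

Old max = 37 (at index 4)
Change: A[9] 6 -> -23
Changed element was NOT the old max.
  New max = max(old_max, new_val) = max(37, -23) = 37

Answer: 37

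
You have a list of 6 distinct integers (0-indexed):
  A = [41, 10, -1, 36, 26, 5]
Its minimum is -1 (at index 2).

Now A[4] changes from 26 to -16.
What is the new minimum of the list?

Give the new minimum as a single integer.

Old min = -1 (at index 2)
Change: A[4] 26 -> -16
Changed element was NOT the old min.
  New min = min(old_min, new_val) = min(-1, -16) = -16

Answer: -16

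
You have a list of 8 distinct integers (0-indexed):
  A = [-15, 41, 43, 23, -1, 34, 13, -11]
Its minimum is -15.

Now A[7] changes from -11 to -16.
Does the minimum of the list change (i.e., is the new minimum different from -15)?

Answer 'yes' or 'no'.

Old min = -15
Change: A[7] -11 -> -16
Changed element was NOT the min; min changes only if -16 < -15.
New min = -16; changed? yes

Answer: yes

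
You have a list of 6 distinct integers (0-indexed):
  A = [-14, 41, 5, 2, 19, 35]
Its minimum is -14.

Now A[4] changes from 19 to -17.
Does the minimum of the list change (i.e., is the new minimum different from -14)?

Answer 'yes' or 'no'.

Old min = -14
Change: A[4] 19 -> -17
Changed element was NOT the min; min changes only if -17 < -14.
New min = -17; changed? yes

Answer: yes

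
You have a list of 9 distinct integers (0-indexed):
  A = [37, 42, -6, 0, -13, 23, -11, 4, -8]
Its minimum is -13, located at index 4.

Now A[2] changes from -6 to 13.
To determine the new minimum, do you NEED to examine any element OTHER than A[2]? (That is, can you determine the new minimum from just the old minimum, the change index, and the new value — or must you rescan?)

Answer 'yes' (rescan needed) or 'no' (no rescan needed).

Old min = -13 at index 4
Change at index 2: -6 -> 13
Index 2 was NOT the min. New min = min(-13, 13). No rescan of other elements needed.
Needs rescan: no

Answer: no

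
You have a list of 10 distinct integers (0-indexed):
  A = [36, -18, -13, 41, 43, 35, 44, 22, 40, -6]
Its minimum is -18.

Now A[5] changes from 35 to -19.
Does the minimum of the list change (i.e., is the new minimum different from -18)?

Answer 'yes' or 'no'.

Old min = -18
Change: A[5] 35 -> -19
Changed element was NOT the min; min changes only if -19 < -18.
New min = -19; changed? yes

Answer: yes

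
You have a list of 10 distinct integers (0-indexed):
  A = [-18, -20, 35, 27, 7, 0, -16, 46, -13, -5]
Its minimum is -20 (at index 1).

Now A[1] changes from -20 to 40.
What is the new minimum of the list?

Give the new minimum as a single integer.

Old min = -20 (at index 1)
Change: A[1] -20 -> 40
Changed element WAS the min. Need to check: is 40 still <= all others?
  Min of remaining elements: -18
  New min = min(40, -18) = -18

Answer: -18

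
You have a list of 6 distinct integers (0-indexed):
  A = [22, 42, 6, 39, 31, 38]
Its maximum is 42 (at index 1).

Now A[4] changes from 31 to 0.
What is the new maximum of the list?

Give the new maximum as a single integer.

Answer: 42

Derivation:
Old max = 42 (at index 1)
Change: A[4] 31 -> 0
Changed element was NOT the old max.
  New max = max(old_max, new_val) = max(42, 0) = 42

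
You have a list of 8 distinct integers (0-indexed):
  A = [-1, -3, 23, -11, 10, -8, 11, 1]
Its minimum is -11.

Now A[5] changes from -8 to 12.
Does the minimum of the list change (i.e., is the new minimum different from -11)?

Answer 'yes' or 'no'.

Answer: no

Derivation:
Old min = -11
Change: A[5] -8 -> 12
Changed element was NOT the min; min changes only if 12 < -11.
New min = -11; changed? no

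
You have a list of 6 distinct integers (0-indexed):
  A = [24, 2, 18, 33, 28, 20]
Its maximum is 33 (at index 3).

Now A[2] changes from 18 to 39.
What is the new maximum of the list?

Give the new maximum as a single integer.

Answer: 39

Derivation:
Old max = 33 (at index 3)
Change: A[2] 18 -> 39
Changed element was NOT the old max.
  New max = max(old_max, new_val) = max(33, 39) = 39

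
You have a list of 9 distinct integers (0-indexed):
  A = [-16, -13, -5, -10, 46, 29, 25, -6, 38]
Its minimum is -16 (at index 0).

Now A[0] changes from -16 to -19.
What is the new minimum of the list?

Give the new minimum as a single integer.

Answer: -19

Derivation:
Old min = -16 (at index 0)
Change: A[0] -16 -> -19
Changed element WAS the min. Need to check: is -19 still <= all others?
  Min of remaining elements: -13
  New min = min(-19, -13) = -19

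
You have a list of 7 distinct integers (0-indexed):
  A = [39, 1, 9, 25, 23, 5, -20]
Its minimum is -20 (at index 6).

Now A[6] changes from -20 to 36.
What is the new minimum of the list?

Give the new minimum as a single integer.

Answer: 1

Derivation:
Old min = -20 (at index 6)
Change: A[6] -20 -> 36
Changed element WAS the min. Need to check: is 36 still <= all others?
  Min of remaining elements: 1
  New min = min(36, 1) = 1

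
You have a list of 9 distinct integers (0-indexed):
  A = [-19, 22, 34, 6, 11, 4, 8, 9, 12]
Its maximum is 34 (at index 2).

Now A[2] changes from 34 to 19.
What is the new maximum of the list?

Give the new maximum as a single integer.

Answer: 22

Derivation:
Old max = 34 (at index 2)
Change: A[2] 34 -> 19
Changed element WAS the max -> may need rescan.
  Max of remaining elements: 22
  New max = max(19, 22) = 22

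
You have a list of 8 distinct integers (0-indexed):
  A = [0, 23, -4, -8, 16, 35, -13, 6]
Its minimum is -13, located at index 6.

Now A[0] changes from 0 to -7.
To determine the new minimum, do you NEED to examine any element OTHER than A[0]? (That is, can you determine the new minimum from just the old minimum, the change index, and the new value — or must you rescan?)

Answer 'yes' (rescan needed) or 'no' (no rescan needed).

Answer: no

Derivation:
Old min = -13 at index 6
Change at index 0: 0 -> -7
Index 0 was NOT the min. New min = min(-13, -7). No rescan of other elements needed.
Needs rescan: no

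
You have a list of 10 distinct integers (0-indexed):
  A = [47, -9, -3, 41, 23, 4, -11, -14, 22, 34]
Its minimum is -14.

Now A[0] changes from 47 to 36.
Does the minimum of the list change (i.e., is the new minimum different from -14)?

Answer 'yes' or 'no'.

Old min = -14
Change: A[0] 47 -> 36
Changed element was NOT the min; min changes only if 36 < -14.
New min = -14; changed? no

Answer: no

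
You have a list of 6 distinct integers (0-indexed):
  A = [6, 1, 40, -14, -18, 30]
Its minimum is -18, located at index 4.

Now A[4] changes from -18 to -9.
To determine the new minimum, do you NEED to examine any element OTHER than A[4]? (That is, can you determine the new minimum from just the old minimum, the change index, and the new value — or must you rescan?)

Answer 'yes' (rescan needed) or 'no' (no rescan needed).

Answer: yes

Derivation:
Old min = -18 at index 4
Change at index 4: -18 -> -9
Index 4 WAS the min and new value -9 > old min -18. Must rescan other elements to find the new min.
Needs rescan: yes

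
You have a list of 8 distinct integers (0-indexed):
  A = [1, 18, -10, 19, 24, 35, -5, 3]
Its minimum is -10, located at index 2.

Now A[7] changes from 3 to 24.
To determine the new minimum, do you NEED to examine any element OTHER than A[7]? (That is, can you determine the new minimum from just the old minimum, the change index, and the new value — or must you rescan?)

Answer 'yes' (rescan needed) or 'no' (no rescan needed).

Answer: no

Derivation:
Old min = -10 at index 2
Change at index 7: 3 -> 24
Index 7 was NOT the min. New min = min(-10, 24). No rescan of other elements needed.
Needs rescan: no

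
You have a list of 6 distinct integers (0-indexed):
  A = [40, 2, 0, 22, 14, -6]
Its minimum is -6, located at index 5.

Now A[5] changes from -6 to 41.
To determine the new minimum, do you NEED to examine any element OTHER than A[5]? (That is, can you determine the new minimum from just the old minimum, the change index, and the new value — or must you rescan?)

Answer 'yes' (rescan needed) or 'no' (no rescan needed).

Answer: yes

Derivation:
Old min = -6 at index 5
Change at index 5: -6 -> 41
Index 5 WAS the min and new value 41 > old min -6. Must rescan other elements to find the new min.
Needs rescan: yes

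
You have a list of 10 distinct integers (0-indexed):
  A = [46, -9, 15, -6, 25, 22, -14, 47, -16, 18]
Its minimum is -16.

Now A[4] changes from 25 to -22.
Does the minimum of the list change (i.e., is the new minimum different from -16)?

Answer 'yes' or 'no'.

Answer: yes

Derivation:
Old min = -16
Change: A[4] 25 -> -22
Changed element was NOT the min; min changes only if -22 < -16.
New min = -22; changed? yes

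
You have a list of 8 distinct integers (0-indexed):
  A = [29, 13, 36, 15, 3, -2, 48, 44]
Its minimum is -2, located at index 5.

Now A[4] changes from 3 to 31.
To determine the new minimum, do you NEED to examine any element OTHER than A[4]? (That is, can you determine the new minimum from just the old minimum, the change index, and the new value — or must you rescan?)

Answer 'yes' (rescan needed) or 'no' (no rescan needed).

Old min = -2 at index 5
Change at index 4: 3 -> 31
Index 4 was NOT the min. New min = min(-2, 31). No rescan of other elements needed.
Needs rescan: no

Answer: no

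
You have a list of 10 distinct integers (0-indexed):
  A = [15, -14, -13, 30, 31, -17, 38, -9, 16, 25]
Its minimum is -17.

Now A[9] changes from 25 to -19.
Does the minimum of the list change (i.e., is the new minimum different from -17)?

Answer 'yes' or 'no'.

Answer: yes

Derivation:
Old min = -17
Change: A[9] 25 -> -19
Changed element was NOT the min; min changes only if -19 < -17.
New min = -19; changed? yes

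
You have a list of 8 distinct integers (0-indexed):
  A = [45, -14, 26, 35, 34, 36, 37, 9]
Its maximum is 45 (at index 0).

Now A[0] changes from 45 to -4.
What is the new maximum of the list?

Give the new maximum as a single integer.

Answer: 37

Derivation:
Old max = 45 (at index 0)
Change: A[0] 45 -> -4
Changed element WAS the max -> may need rescan.
  Max of remaining elements: 37
  New max = max(-4, 37) = 37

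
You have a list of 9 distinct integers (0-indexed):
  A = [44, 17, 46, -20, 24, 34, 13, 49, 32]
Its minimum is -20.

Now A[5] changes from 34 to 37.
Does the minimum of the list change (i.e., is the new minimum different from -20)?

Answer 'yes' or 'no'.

Old min = -20
Change: A[5] 34 -> 37
Changed element was NOT the min; min changes only if 37 < -20.
New min = -20; changed? no

Answer: no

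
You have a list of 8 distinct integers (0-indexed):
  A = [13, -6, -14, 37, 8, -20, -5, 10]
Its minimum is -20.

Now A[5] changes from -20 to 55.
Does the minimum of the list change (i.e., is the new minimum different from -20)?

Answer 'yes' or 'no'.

Answer: yes

Derivation:
Old min = -20
Change: A[5] -20 -> 55
Changed element was the min; new min must be rechecked.
New min = -14; changed? yes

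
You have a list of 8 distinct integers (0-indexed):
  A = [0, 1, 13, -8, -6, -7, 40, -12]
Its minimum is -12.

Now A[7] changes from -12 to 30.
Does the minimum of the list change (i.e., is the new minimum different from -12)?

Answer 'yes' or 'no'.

Answer: yes

Derivation:
Old min = -12
Change: A[7] -12 -> 30
Changed element was the min; new min must be rechecked.
New min = -8; changed? yes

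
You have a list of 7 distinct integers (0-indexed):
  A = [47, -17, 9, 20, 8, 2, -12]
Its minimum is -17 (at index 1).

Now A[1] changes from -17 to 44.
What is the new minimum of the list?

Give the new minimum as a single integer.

Old min = -17 (at index 1)
Change: A[1] -17 -> 44
Changed element WAS the min. Need to check: is 44 still <= all others?
  Min of remaining elements: -12
  New min = min(44, -12) = -12

Answer: -12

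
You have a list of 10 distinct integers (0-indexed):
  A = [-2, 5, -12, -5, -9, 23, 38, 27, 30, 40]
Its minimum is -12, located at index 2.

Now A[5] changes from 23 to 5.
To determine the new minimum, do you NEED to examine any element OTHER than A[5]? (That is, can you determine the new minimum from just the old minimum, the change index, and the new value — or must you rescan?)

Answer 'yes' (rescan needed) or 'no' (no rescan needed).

Answer: no

Derivation:
Old min = -12 at index 2
Change at index 5: 23 -> 5
Index 5 was NOT the min. New min = min(-12, 5). No rescan of other elements needed.
Needs rescan: no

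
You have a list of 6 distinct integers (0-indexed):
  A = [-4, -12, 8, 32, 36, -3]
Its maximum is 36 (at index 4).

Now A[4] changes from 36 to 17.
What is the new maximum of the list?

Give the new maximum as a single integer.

Answer: 32

Derivation:
Old max = 36 (at index 4)
Change: A[4] 36 -> 17
Changed element WAS the max -> may need rescan.
  Max of remaining elements: 32
  New max = max(17, 32) = 32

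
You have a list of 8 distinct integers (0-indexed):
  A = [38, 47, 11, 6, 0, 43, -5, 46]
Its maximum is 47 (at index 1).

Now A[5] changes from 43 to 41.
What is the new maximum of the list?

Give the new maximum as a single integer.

Old max = 47 (at index 1)
Change: A[5] 43 -> 41
Changed element was NOT the old max.
  New max = max(old_max, new_val) = max(47, 41) = 47

Answer: 47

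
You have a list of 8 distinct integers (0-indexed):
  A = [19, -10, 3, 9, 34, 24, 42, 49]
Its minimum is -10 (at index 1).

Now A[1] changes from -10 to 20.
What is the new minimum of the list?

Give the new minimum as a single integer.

Answer: 3

Derivation:
Old min = -10 (at index 1)
Change: A[1] -10 -> 20
Changed element WAS the min. Need to check: is 20 still <= all others?
  Min of remaining elements: 3
  New min = min(20, 3) = 3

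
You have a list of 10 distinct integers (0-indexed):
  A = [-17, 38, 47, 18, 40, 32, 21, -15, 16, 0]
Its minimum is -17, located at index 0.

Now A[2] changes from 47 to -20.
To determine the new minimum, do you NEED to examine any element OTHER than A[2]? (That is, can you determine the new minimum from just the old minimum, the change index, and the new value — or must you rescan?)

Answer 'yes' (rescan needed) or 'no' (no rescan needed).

Answer: no

Derivation:
Old min = -17 at index 0
Change at index 2: 47 -> -20
Index 2 was NOT the min. New min = min(-17, -20). No rescan of other elements needed.
Needs rescan: no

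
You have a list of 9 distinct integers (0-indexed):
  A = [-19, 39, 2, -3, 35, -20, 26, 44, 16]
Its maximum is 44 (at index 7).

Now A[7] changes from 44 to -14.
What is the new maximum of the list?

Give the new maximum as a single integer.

Old max = 44 (at index 7)
Change: A[7] 44 -> -14
Changed element WAS the max -> may need rescan.
  Max of remaining elements: 39
  New max = max(-14, 39) = 39

Answer: 39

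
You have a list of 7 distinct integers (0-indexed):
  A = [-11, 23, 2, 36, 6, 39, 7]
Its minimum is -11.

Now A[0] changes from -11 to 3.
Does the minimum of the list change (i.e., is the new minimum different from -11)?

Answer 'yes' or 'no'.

Old min = -11
Change: A[0] -11 -> 3
Changed element was the min; new min must be rechecked.
New min = 2; changed? yes

Answer: yes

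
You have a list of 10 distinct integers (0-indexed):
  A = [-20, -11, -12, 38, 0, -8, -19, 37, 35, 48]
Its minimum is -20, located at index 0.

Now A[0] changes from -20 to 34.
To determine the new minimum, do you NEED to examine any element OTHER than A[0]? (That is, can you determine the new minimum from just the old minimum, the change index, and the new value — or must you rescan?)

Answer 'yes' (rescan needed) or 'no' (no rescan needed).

Old min = -20 at index 0
Change at index 0: -20 -> 34
Index 0 WAS the min and new value 34 > old min -20. Must rescan other elements to find the new min.
Needs rescan: yes

Answer: yes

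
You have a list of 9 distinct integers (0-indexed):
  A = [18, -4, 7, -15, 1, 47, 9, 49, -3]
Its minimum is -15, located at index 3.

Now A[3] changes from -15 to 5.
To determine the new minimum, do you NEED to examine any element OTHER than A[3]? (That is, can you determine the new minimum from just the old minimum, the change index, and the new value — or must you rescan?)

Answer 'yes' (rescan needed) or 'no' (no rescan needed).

Answer: yes

Derivation:
Old min = -15 at index 3
Change at index 3: -15 -> 5
Index 3 WAS the min and new value 5 > old min -15. Must rescan other elements to find the new min.
Needs rescan: yes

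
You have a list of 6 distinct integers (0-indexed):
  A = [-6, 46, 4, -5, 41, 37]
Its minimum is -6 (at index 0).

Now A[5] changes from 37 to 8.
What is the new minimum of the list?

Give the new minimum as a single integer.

Old min = -6 (at index 0)
Change: A[5] 37 -> 8
Changed element was NOT the old min.
  New min = min(old_min, new_val) = min(-6, 8) = -6

Answer: -6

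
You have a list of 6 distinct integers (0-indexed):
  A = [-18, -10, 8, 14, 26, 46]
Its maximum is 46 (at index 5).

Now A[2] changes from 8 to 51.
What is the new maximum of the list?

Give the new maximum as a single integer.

Old max = 46 (at index 5)
Change: A[2] 8 -> 51
Changed element was NOT the old max.
  New max = max(old_max, new_val) = max(46, 51) = 51

Answer: 51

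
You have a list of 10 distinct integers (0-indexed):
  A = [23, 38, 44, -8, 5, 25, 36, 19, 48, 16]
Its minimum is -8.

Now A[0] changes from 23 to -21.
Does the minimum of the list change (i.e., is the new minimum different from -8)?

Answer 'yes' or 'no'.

Old min = -8
Change: A[0] 23 -> -21
Changed element was NOT the min; min changes only if -21 < -8.
New min = -21; changed? yes

Answer: yes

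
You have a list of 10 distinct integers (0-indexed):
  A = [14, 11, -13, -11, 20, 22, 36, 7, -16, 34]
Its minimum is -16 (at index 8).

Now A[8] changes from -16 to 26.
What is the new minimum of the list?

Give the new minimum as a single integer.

Old min = -16 (at index 8)
Change: A[8] -16 -> 26
Changed element WAS the min. Need to check: is 26 still <= all others?
  Min of remaining elements: -13
  New min = min(26, -13) = -13

Answer: -13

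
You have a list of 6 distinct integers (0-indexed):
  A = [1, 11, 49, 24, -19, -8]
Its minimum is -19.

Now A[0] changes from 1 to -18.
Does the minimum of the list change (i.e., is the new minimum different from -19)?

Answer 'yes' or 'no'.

Answer: no

Derivation:
Old min = -19
Change: A[0] 1 -> -18
Changed element was NOT the min; min changes only if -18 < -19.
New min = -19; changed? no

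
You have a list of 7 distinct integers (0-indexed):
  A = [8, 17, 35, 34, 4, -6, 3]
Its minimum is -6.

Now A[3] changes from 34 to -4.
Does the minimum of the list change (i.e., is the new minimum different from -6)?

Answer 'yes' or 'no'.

Answer: no

Derivation:
Old min = -6
Change: A[3] 34 -> -4
Changed element was NOT the min; min changes only if -4 < -6.
New min = -6; changed? no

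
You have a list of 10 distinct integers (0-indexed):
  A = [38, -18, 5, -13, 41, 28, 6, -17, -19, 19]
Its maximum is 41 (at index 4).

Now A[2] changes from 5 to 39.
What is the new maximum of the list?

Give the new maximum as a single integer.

Answer: 41

Derivation:
Old max = 41 (at index 4)
Change: A[2] 5 -> 39
Changed element was NOT the old max.
  New max = max(old_max, new_val) = max(41, 39) = 41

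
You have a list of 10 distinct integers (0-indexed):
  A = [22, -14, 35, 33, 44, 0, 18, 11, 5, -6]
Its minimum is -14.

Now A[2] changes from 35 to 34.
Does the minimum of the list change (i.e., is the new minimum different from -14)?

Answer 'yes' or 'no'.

Old min = -14
Change: A[2] 35 -> 34
Changed element was NOT the min; min changes only if 34 < -14.
New min = -14; changed? no

Answer: no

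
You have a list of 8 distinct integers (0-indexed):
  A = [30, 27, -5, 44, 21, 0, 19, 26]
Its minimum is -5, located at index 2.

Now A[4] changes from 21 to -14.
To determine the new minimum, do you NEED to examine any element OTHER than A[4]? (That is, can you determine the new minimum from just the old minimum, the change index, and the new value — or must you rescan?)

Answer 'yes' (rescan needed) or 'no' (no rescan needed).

Old min = -5 at index 2
Change at index 4: 21 -> -14
Index 4 was NOT the min. New min = min(-5, -14). No rescan of other elements needed.
Needs rescan: no

Answer: no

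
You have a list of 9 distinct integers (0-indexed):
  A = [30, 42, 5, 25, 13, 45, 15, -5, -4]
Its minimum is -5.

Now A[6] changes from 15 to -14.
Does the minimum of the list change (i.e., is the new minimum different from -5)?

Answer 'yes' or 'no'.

Old min = -5
Change: A[6] 15 -> -14
Changed element was NOT the min; min changes only if -14 < -5.
New min = -14; changed? yes

Answer: yes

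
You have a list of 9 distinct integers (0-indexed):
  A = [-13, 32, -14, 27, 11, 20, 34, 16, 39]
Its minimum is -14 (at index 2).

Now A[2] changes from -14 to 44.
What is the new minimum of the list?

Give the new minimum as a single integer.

Old min = -14 (at index 2)
Change: A[2] -14 -> 44
Changed element WAS the min. Need to check: is 44 still <= all others?
  Min of remaining elements: -13
  New min = min(44, -13) = -13

Answer: -13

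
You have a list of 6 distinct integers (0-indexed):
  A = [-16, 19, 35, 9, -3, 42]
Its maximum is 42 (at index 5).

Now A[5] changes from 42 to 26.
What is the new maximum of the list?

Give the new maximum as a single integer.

Old max = 42 (at index 5)
Change: A[5] 42 -> 26
Changed element WAS the max -> may need rescan.
  Max of remaining elements: 35
  New max = max(26, 35) = 35

Answer: 35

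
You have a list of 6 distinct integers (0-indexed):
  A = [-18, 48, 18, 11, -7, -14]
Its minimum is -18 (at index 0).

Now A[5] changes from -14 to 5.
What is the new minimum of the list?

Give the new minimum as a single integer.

Old min = -18 (at index 0)
Change: A[5] -14 -> 5
Changed element was NOT the old min.
  New min = min(old_min, new_val) = min(-18, 5) = -18

Answer: -18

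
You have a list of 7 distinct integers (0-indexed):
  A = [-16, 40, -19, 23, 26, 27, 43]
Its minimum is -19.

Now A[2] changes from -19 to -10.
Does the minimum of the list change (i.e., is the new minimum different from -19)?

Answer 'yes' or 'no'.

Old min = -19
Change: A[2] -19 -> -10
Changed element was the min; new min must be rechecked.
New min = -16; changed? yes

Answer: yes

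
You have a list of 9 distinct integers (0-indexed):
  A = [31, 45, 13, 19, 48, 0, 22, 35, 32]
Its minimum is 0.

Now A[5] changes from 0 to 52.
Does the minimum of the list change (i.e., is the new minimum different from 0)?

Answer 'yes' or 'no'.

Answer: yes

Derivation:
Old min = 0
Change: A[5] 0 -> 52
Changed element was the min; new min must be rechecked.
New min = 13; changed? yes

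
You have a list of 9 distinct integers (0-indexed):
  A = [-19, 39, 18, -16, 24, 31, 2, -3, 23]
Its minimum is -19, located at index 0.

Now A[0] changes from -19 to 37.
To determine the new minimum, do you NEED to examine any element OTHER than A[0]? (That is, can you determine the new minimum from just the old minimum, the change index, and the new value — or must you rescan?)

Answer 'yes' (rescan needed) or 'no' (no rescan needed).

Answer: yes

Derivation:
Old min = -19 at index 0
Change at index 0: -19 -> 37
Index 0 WAS the min and new value 37 > old min -19. Must rescan other elements to find the new min.
Needs rescan: yes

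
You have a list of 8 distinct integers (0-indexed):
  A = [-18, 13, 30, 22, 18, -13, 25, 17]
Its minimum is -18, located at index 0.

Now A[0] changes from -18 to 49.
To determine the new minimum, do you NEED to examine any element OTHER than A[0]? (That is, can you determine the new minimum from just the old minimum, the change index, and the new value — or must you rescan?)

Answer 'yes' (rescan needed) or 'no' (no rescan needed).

Answer: yes

Derivation:
Old min = -18 at index 0
Change at index 0: -18 -> 49
Index 0 WAS the min and new value 49 > old min -18. Must rescan other elements to find the new min.
Needs rescan: yes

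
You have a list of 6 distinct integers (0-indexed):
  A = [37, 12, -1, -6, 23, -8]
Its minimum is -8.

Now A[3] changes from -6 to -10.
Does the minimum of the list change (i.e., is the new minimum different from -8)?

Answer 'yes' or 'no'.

Old min = -8
Change: A[3] -6 -> -10
Changed element was NOT the min; min changes only if -10 < -8.
New min = -10; changed? yes

Answer: yes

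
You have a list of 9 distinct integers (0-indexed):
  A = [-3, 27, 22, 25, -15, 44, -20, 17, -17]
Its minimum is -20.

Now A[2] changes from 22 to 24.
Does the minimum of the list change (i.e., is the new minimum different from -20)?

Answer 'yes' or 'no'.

Old min = -20
Change: A[2] 22 -> 24
Changed element was NOT the min; min changes only if 24 < -20.
New min = -20; changed? no

Answer: no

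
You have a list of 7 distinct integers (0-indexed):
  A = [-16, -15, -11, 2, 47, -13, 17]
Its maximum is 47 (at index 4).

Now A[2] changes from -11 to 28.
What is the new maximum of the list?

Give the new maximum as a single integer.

Answer: 47

Derivation:
Old max = 47 (at index 4)
Change: A[2] -11 -> 28
Changed element was NOT the old max.
  New max = max(old_max, new_val) = max(47, 28) = 47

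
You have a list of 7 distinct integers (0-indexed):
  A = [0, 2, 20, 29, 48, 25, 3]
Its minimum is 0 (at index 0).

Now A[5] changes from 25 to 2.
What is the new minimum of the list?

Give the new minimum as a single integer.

Old min = 0 (at index 0)
Change: A[5] 25 -> 2
Changed element was NOT the old min.
  New min = min(old_min, new_val) = min(0, 2) = 0

Answer: 0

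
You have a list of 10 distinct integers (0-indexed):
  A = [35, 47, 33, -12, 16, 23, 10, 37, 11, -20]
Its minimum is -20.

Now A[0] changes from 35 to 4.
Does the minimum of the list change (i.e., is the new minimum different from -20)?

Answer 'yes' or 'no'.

Answer: no

Derivation:
Old min = -20
Change: A[0] 35 -> 4
Changed element was NOT the min; min changes only if 4 < -20.
New min = -20; changed? no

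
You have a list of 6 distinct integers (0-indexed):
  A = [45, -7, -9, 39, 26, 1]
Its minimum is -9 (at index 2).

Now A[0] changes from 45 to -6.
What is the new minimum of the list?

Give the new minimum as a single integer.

Answer: -9

Derivation:
Old min = -9 (at index 2)
Change: A[0] 45 -> -6
Changed element was NOT the old min.
  New min = min(old_min, new_val) = min(-9, -6) = -9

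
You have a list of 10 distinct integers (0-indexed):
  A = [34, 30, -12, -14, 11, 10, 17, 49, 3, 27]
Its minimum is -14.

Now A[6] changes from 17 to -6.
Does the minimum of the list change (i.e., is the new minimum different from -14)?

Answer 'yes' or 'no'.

Answer: no

Derivation:
Old min = -14
Change: A[6] 17 -> -6
Changed element was NOT the min; min changes only if -6 < -14.
New min = -14; changed? no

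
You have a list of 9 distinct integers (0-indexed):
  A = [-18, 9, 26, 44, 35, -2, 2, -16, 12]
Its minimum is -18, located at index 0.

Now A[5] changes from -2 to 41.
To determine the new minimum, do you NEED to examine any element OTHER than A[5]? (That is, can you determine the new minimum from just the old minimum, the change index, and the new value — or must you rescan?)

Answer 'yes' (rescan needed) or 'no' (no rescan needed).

Old min = -18 at index 0
Change at index 5: -2 -> 41
Index 5 was NOT the min. New min = min(-18, 41). No rescan of other elements needed.
Needs rescan: no

Answer: no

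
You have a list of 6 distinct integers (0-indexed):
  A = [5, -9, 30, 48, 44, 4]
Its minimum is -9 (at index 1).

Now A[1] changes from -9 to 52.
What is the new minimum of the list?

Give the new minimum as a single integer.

Answer: 4

Derivation:
Old min = -9 (at index 1)
Change: A[1] -9 -> 52
Changed element WAS the min. Need to check: is 52 still <= all others?
  Min of remaining elements: 4
  New min = min(52, 4) = 4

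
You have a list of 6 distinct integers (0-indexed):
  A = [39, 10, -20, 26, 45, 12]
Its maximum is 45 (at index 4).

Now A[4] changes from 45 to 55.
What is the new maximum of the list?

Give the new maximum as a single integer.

Answer: 55

Derivation:
Old max = 45 (at index 4)
Change: A[4] 45 -> 55
Changed element WAS the max -> may need rescan.
  Max of remaining elements: 39
  New max = max(55, 39) = 55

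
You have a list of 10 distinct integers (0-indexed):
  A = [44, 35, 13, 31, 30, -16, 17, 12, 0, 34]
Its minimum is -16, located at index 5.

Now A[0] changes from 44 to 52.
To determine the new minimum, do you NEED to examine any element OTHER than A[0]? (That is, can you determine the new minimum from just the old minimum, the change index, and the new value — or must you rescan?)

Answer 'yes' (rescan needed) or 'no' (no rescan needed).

Old min = -16 at index 5
Change at index 0: 44 -> 52
Index 0 was NOT the min. New min = min(-16, 52). No rescan of other elements needed.
Needs rescan: no

Answer: no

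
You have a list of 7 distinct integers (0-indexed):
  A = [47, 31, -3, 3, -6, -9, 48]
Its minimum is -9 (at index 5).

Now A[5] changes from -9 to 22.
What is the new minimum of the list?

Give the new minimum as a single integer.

Old min = -9 (at index 5)
Change: A[5] -9 -> 22
Changed element WAS the min. Need to check: is 22 still <= all others?
  Min of remaining elements: -6
  New min = min(22, -6) = -6

Answer: -6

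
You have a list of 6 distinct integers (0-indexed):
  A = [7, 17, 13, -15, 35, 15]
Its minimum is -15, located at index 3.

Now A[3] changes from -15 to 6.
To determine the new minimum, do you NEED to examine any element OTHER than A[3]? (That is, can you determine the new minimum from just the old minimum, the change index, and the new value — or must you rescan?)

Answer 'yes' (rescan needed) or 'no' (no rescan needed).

Old min = -15 at index 3
Change at index 3: -15 -> 6
Index 3 WAS the min and new value 6 > old min -15. Must rescan other elements to find the new min.
Needs rescan: yes

Answer: yes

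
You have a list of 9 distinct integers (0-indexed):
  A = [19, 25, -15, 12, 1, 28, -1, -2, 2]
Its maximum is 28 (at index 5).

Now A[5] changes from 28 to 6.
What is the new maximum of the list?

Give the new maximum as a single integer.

Answer: 25

Derivation:
Old max = 28 (at index 5)
Change: A[5] 28 -> 6
Changed element WAS the max -> may need rescan.
  Max of remaining elements: 25
  New max = max(6, 25) = 25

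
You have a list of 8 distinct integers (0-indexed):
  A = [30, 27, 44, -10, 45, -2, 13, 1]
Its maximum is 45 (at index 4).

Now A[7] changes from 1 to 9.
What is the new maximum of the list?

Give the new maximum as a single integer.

Old max = 45 (at index 4)
Change: A[7] 1 -> 9
Changed element was NOT the old max.
  New max = max(old_max, new_val) = max(45, 9) = 45

Answer: 45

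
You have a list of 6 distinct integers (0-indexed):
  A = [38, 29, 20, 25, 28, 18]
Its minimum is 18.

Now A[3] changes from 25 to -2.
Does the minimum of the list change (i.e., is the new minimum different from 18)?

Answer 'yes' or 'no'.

Old min = 18
Change: A[3] 25 -> -2
Changed element was NOT the min; min changes only if -2 < 18.
New min = -2; changed? yes

Answer: yes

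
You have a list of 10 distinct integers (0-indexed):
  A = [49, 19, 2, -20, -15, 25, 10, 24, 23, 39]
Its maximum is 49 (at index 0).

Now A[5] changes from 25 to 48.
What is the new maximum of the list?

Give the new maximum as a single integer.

Answer: 49

Derivation:
Old max = 49 (at index 0)
Change: A[5] 25 -> 48
Changed element was NOT the old max.
  New max = max(old_max, new_val) = max(49, 48) = 49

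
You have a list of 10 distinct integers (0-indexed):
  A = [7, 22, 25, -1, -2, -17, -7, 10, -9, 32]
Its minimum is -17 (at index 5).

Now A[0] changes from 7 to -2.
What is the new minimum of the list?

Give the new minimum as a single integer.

Old min = -17 (at index 5)
Change: A[0] 7 -> -2
Changed element was NOT the old min.
  New min = min(old_min, new_val) = min(-17, -2) = -17

Answer: -17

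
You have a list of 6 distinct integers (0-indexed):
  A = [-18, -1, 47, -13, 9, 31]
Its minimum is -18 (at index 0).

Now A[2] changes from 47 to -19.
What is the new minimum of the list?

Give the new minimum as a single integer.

Answer: -19

Derivation:
Old min = -18 (at index 0)
Change: A[2] 47 -> -19
Changed element was NOT the old min.
  New min = min(old_min, new_val) = min(-18, -19) = -19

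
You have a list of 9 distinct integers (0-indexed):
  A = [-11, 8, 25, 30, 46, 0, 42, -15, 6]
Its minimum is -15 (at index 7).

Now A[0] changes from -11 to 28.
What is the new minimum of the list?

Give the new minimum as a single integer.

Old min = -15 (at index 7)
Change: A[0] -11 -> 28
Changed element was NOT the old min.
  New min = min(old_min, new_val) = min(-15, 28) = -15

Answer: -15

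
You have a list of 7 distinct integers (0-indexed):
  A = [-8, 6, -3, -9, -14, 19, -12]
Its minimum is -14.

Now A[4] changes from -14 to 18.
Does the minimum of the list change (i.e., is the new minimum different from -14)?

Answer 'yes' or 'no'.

Old min = -14
Change: A[4] -14 -> 18
Changed element was the min; new min must be rechecked.
New min = -12; changed? yes

Answer: yes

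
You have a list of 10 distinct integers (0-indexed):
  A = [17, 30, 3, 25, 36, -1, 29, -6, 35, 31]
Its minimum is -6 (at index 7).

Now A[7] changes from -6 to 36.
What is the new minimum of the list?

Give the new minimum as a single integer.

Old min = -6 (at index 7)
Change: A[7] -6 -> 36
Changed element WAS the min. Need to check: is 36 still <= all others?
  Min of remaining elements: -1
  New min = min(36, -1) = -1

Answer: -1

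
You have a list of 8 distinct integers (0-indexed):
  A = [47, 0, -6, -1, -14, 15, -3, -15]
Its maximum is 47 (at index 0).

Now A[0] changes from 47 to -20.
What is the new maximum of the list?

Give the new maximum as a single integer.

Answer: 15

Derivation:
Old max = 47 (at index 0)
Change: A[0] 47 -> -20
Changed element WAS the max -> may need rescan.
  Max of remaining elements: 15
  New max = max(-20, 15) = 15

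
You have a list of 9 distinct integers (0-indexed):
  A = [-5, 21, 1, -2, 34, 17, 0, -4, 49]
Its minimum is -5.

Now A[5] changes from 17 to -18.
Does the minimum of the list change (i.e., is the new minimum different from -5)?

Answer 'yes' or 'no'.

Old min = -5
Change: A[5] 17 -> -18
Changed element was NOT the min; min changes only if -18 < -5.
New min = -18; changed? yes

Answer: yes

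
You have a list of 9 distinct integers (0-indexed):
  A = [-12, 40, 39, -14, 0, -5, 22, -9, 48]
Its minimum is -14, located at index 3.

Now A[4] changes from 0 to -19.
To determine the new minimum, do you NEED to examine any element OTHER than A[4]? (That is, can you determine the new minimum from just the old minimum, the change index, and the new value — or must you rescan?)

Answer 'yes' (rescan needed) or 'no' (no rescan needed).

Answer: no

Derivation:
Old min = -14 at index 3
Change at index 4: 0 -> -19
Index 4 was NOT the min. New min = min(-14, -19). No rescan of other elements needed.
Needs rescan: no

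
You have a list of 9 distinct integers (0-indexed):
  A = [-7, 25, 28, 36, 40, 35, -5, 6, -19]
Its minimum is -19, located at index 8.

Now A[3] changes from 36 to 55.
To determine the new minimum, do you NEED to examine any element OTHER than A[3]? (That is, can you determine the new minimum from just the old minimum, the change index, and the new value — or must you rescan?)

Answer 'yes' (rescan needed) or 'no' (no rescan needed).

Answer: no

Derivation:
Old min = -19 at index 8
Change at index 3: 36 -> 55
Index 3 was NOT the min. New min = min(-19, 55). No rescan of other elements needed.
Needs rescan: no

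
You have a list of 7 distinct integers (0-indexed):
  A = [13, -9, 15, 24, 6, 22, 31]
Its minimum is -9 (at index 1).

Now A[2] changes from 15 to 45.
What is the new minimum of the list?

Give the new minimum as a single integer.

Old min = -9 (at index 1)
Change: A[2] 15 -> 45
Changed element was NOT the old min.
  New min = min(old_min, new_val) = min(-9, 45) = -9

Answer: -9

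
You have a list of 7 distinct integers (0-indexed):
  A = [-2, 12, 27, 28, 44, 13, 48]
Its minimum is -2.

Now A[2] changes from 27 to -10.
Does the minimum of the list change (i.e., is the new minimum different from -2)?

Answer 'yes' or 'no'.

Answer: yes

Derivation:
Old min = -2
Change: A[2] 27 -> -10
Changed element was NOT the min; min changes only if -10 < -2.
New min = -10; changed? yes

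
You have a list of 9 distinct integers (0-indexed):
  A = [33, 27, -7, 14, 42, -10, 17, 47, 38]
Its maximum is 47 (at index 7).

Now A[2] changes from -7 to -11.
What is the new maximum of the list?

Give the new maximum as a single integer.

Old max = 47 (at index 7)
Change: A[2] -7 -> -11
Changed element was NOT the old max.
  New max = max(old_max, new_val) = max(47, -11) = 47

Answer: 47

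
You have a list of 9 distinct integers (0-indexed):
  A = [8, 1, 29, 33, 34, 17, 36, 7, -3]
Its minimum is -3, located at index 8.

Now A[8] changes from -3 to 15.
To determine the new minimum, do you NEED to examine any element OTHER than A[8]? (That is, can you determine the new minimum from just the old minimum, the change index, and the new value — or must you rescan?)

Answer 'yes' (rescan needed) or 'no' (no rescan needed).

Answer: yes

Derivation:
Old min = -3 at index 8
Change at index 8: -3 -> 15
Index 8 WAS the min and new value 15 > old min -3. Must rescan other elements to find the new min.
Needs rescan: yes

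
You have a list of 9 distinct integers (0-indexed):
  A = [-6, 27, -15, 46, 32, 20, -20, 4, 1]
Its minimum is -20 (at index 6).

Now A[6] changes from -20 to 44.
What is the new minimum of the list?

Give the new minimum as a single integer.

Old min = -20 (at index 6)
Change: A[6] -20 -> 44
Changed element WAS the min. Need to check: is 44 still <= all others?
  Min of remaining elements: -15
  New min = min(44, -15) = -15

Answer: -15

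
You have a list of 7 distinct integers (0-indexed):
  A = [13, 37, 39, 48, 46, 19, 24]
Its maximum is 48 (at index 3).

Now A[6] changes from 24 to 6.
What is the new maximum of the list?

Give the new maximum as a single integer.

Old max = 48 (at index 3)
Change: A[6] 24 -> 6
Changed element was NOT the old max.
  New max = max(old_max, new_val) = max(48, 6) = 48

Answer: 48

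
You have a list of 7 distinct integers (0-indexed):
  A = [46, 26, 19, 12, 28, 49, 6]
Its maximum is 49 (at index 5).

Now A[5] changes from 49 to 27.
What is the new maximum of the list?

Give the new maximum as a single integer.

Old max = 49 (at index 5)
Change: A[5] 49 -> 27
Changed element WAS the max -> may need rescan.
  Max of remaining elements: 46
  New max = max(27, 46) = 46

Answer: 46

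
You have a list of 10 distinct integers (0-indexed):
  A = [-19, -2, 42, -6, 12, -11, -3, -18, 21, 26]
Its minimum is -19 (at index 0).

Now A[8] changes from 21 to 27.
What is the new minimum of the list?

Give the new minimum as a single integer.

Answer: -19

Derivation:
Old min = -19 (at index 0)
Change: A[8] 21 -> 27
Changed element was NOT the old min.
  New min = min(old_min, new_val) = min(-19, 27) = -19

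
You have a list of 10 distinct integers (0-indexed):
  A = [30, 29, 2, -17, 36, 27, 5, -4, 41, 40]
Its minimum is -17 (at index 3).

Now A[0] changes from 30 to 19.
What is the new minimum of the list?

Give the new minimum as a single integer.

Old min = -17 (at index 3)
Change: A[0] 30 -> 19
Changed element was NOT the old min.
  New min = min(old_min, new_val) = min(-17, 19) = -17

Answer: -17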